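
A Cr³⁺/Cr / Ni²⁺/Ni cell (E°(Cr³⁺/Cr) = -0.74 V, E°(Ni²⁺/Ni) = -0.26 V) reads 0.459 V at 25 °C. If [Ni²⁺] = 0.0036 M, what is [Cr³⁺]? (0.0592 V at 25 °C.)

From the Nernst equation, log Q = n(E° − E)/0.0592 = 6(0.48 − 0.459)/0.0592 = 2.128, so Q = 134.
With Q = [Cr³⁺]^2/[Ni²⁺]^3 and the known concentrations, [Cr³⁺]^2 in the numerator gives [Cr³⁺] = 0.0025 M.

0.0025 M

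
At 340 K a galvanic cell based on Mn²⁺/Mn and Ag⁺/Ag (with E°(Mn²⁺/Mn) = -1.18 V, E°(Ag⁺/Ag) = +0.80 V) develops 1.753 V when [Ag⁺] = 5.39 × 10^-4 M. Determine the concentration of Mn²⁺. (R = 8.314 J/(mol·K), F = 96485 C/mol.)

1.6 M

From the Nernst equation, ln Q = nF(E° − E)/RT = 2×96485×(1.98 − 1.753)/(8.314×340) = 15.496, so Q = 5.37 × 10^6.
With Q = [Mn²⁺]/[Ag⁺]^2 and the known concentrations, [Mn²⁺] in the numerator gives [Mn²⁺] = 1.6 M.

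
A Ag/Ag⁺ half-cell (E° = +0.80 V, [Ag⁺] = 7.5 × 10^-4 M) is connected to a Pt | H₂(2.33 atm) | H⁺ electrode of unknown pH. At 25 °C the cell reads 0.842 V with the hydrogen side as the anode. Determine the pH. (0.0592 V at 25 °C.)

pH = 3.65

E°_cell = 0.80 V and n = 2.
log Q = n(E° − E)/0.0592 = 2×(0.80 − 0.842)/0.0592 = -1.419.
With Q = [H⁺]^2 / ([Ag⁺]^2·P(H₂)), solving for [H⁺] gives log[H⁺] = -3.651, so pH = 3.65.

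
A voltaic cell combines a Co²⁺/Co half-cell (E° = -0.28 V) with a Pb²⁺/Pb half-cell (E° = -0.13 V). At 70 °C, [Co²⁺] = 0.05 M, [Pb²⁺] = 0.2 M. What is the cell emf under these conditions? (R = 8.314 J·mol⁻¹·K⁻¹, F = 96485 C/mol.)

0.170 V

The Pb²⁺/Pb couple has the higher reduction potential and acts as the cathode, so E°_cell = -0.13 − (-0.28) = 0.15 V.
Balancing electrons gives n = 2; the reaction quotient is Q = [Co²⁺]/[Pb²⁺] = 0.250.
E = E° − (RT/nF) ln Q = 0.15 − (8.314×343)/(2×96485) × (-1.386) = 0.150 + 0.020 = 0.170 V.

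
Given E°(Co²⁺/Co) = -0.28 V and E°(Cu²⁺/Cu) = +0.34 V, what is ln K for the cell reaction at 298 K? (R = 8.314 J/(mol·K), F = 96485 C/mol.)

E°_cell = +0.34 − (-0.28) = 0.62 V, with n = 2 electrons transferred.
At equilibrium E = 0, so the Nernst equation gives ln K = nFE°/RT = (2)(96485)(0.62)/((8.314)(298)) = 48.29.

ln K = 48.3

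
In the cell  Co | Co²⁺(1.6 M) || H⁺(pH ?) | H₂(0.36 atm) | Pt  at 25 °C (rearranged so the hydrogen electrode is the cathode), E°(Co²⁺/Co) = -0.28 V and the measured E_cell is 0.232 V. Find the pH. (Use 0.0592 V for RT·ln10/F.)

E°_cell = 0.28 V and n = 2.
log Q = n(E° − E)/0.0592 = 2×(0.28 − 0.232)/0.0592 = 1.622.
With Q = [Co²⁺]·P(H₂) / [H⁺]^2, solving for [H⁺] gives log[H⁺] = -0.931, so pH = 0.93.

pH = 0.93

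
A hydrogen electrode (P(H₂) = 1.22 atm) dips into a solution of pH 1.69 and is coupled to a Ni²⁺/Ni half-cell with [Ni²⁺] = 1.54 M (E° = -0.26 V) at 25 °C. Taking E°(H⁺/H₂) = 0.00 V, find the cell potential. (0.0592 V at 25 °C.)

The hydrogen couple is the cathode, so E°_cell = 0.26 V; n = 2.
[H⁺] = 10^(−1.69) = 0.020 M, and Q = [Ni²⁺]·P(H₂) / [H⁺]^2 = 4510.
E = E° − (0.0592/2) log Q = 0.26 − (0.0592/2)(3.654) = 0.152 V.

0.15 V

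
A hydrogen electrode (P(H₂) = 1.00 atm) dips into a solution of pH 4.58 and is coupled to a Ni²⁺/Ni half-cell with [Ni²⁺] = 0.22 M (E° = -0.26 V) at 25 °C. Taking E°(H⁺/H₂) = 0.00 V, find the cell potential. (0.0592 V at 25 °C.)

0.008 V

The hydrogen couple is the cathode, so E°_cell = 0.26 V; n = 2.
[H⁺] = 10^(−4.58) = 2.6 × 10^-5 M, and Q = [Ni²⁺]·P(H₂) / [H⁺]^2 = 3.18 × 10^8.
E = E° − (0.0592/2) log Q = 0.26 − (0.0592/2)(8.502) = 0.008 V.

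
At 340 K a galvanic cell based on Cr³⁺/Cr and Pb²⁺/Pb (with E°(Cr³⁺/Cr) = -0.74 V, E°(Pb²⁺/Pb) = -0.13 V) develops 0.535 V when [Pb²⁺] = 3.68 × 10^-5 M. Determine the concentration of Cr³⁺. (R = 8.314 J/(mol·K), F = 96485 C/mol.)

4.8 × 10^-4 M

From the Nernst equation, ln Q = nF(E° − E)/RT = 6×96485×(0.61 − 0.535)/(8.314×340) = 15.360, so Q = 4.68 × 10^6.
With Q = [Cr³⁺]^2/[Pb²⁺]^3 and the known concentrations, [Cr³⁺]^2 in the numerator gives [Cr³⁺] = 4.8 × 10^-4 M.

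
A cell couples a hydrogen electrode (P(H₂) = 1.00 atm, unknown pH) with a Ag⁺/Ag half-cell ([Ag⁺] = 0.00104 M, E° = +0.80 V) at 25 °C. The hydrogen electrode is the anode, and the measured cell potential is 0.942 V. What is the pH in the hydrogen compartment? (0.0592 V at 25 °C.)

E°_cell = 0.80 V and n = 2.
log Q = n(E° − E)/0.0592 = 2×(0.80 − 0.942)/0.0592 = -4.797.
With Q = [H⁺]^2 / ([Ag⁺]^2·P(H₂)), solving for [H⁺] gives log[H⁺] = -5.382, so pH = 5.38.

pH = 5.38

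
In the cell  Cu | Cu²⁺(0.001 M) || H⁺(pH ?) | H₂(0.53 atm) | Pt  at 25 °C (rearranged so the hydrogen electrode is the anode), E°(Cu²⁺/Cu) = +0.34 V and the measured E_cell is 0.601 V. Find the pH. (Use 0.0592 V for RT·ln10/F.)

E°_cell = 0.34 V and n = 2.
log Q = n(E° − E)/0.0592 = 2×(0.34 − 0.601)/0.0592 = -8.818.
With Q = [H⁺]^2 / ([Cu²⁺]·P(H₂)), solving for [H⁺] gives log[H⁺] = -6.047, so pH = 6.05.

pH = 6.05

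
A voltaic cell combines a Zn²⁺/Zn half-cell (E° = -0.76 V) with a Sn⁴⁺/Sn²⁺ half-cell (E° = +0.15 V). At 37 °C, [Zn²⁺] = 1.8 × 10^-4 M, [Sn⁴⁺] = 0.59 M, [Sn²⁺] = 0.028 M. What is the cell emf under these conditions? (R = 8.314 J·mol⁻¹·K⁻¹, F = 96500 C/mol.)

The Sn⁴⁺/Sn²⁺ couple has the higher reduction potential and acts as the cathode, so E°_cell = +0.15 − (-0.76) = 0.91 V.
Balancing electrons gives n = 2; the reaction quotient is Q = [Zn²⁺]·[Sn²⁺]/[Sn⁴⁺] = 8.54 × 10^-6.
E = E° − (RT/nF) ln Q = 0.91 − (8.314×310)/(2×96500) × (-11.670) = 0.910 + 0.156 = 1.066 V.

1.07 V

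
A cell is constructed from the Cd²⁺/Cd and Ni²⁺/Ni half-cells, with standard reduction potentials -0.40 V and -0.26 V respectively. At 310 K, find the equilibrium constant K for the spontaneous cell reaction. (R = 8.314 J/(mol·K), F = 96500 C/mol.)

3.6 × 10^4

E°_cell = -0.26 − (-0.40) = 0.14 V, with n = 2 electrons transferred.
At equilibrium E = 0, so the Nernst equation gives ln K = nFE°/RT = (2)(96500)(0.14)/((8.314)(310)) = 10.48.
K = e^10.48 = 3.6 × 10^4.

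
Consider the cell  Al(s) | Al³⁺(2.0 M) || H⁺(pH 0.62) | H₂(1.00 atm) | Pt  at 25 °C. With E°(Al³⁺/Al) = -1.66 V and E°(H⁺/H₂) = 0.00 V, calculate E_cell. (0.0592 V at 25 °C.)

1.62 V

The hydrogen couple is the cathode, so E°_cell = 1.66 V; n = 6.
[H⁺] = 10^(−0.62) = 0.24 M, and Q = [Al³⁺]^2·P(H₂)^3 / [H⁺]^6 = 2.1 × 10^4.
E = E° − (0.0592/6) log Q = 1.66 − (0.0592/6)(4.322) = 1.617 V.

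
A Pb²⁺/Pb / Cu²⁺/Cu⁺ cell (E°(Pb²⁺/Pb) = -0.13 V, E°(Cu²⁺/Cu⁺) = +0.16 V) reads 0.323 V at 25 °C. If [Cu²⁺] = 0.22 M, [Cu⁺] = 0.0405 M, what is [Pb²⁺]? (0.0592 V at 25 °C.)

2.3 M

From the Nernst equation, log Q = n(E° − E)/0.0592 = 2(0.29 − 0.323)/0.0592 = -1.115, so Q = 0.0768.
With Q = [Pb²⁺]·[Cu⁺]^2/[Cu²⁺]^2 and the known concentrations, [Pb²⁺] in the numerator gives [Pb²⁺] = 2.3 M.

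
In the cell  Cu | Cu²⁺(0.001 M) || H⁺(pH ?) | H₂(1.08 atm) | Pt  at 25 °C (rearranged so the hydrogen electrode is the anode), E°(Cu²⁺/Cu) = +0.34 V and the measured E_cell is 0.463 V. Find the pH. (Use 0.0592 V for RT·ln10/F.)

pH = 3.56

E°_cell = 0.34 V and n = 2.
log Q = n(E° − E)/0.0592 = 2×(0.34 − 0.463)/0.0592 = -4.155.
With Q = [H⁺]^2 / ([Cu²⁺]·P(H₂)), solving for [H⁺] gives log[H⁺] = -3.561, so pH = 3.56.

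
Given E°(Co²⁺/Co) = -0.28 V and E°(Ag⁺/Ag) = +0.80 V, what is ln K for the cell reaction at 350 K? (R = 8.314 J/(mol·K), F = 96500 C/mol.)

E°_cell = +0.80 − (-0.28) = 1.08 V, with n = 2 electrons transferred.
At equilibrium E = 0, so the Nernst equation gives ln K = nFE°/RT = (2)(96500)(1.08)/((8.314)(350)) = 71.63.

ln K = 71.6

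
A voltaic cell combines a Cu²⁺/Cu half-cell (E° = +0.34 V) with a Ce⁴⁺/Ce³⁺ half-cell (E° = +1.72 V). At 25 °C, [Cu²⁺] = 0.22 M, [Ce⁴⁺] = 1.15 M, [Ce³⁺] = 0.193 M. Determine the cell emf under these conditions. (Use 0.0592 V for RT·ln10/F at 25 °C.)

1.45 V

The Ce⁴⁺/Ce³⁺ couple has the higher reduction potential and acts as the cathode, so E°_cell = +1.72 − (+0.34) = 1.38 V.
Balancing electrons gives n = 2; the reaction quotient is Q = [Cu²⁺]·[Ce³⁺]^2/[Ce⁴⁺]^2 = 0.00620.
At 25 °C, E = E° − (0.0592/n) log Q = 1.38 − (0.0592/2)(-2.208) = 1.380 + 0.065 = 1.445 V.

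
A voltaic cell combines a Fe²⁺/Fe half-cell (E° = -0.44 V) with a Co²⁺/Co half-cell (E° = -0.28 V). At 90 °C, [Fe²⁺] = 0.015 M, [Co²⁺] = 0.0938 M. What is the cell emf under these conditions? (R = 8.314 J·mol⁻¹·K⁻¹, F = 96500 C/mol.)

The Co²⁺/Co couple has the higher reduction potential and acts as the cathode, so E°_cell = -0.28 − (-0.44) = 0.16 V.
Balancing electrons gives n = 2; the reaction quotient is Q = [Fe²⁺]/[Co²⁺] = 0.160.
E = E° − (RT/nF) ln Q = 0.16 − (8.314×363)/(2×96500) × (-1.833) = 0.160 + 0.029 = 0.189 V.

0.189 V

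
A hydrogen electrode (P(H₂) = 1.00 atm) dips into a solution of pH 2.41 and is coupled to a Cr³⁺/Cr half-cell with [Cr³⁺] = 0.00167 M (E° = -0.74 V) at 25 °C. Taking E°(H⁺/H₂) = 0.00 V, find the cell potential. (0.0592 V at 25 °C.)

0.65 V

The hydrogen couple is the cathode, so E°_cell = 0.74 V; n = 6.
[H⁺] = 10^(−2.41) = 0.0039 M, and Q = [Cr³⁺]^2·P(H₂)^3 / [H⁺]^6 = 8.04 × 10^8.
E = E° − (0.0592/6) log Q = 0.74 − (0.0592/6)(8.905) = 0.652 V.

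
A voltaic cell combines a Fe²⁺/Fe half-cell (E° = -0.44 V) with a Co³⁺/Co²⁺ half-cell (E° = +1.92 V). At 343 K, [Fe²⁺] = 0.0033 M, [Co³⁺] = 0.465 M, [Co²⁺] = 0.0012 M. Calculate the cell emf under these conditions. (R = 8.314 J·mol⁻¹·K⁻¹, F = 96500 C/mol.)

The Co³⁺/Co²⁺ couple has the higher reduction potential and acts as the cathode, so E°_cell = +1.92 − (-0.44) = 2.36 V.
Balancing electrons gives n = 2; the reaction quotient is Q = [Fe²⁺]·[Co²⁺]^2/[Co³⁺]^2 = 2.2 × 10^-8.
E = E° − (RT/nF) ln Q = 2.36 − (8.314×343)/(2×96500) × (-17.633) = 2.360 + 0.261 = 2.621 V.

2.62 V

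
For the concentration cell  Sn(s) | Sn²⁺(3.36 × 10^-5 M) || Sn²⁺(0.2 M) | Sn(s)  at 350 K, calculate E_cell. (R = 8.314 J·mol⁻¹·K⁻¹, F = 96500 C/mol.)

0.13 V

Both half-cells are Sn²⁺/Sn, so E°_cell = 0. The concentrated side is the cathode; the cell reaction moves Sn²⁺ from high to low concentration with n = 2.
Q = [Sn²⁺]_dilute/[Sn²⁺]_conc = 3.36 × 10^-5/0.2 = 1.68 × 10^-4.
E = 0 − (RT/nF) ln Q = −((8.314×350)/(2×96500))(-8.692) = 0.1311 V.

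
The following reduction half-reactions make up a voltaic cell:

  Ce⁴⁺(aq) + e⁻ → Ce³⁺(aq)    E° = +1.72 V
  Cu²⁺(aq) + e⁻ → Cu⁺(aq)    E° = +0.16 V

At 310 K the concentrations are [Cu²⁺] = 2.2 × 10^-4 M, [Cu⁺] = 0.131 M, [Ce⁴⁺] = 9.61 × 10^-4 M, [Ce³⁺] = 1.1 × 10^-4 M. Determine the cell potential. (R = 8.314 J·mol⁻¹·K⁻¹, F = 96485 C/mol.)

The Ce⁴⁺/Ce³⁺ couple has the higher reduction potential and acts as the cathode, so E°_cell = +1.72 − (+0.16) = 1.56 V.
Balancing electrons gives n = 1; the reaction quotient is Q = [Cu²⁺]·[Ce³⁺]/([Cu⁺]·[Ce⁴⁺]) = 1.92 × 10^-4.
E = E° − (RT/nF) ln Q = 1.56 − (8.314×310)/(1×96485) × (-8.557) = 1.560 + 0.229 = 1.789 V.

1.79 V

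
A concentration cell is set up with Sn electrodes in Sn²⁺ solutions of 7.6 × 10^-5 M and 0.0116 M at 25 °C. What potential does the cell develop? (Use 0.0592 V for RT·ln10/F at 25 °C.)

Both half-cells are Sn²⁺/Sn, so E°_cell = 0. The concentrated side is the cathode; the cell reaction moves Sn²⁺ from high to low concentration with n = 2.
Q = [Sn²⁺]_dilute/[Sn²⁺]_conc = 7.6 × 10^-5/0.0116 = 0.00655.
E = 0 − (0.0592/2) log Q = −(0.0592/2)(-2.184) = 0.0646 V.

0.065 V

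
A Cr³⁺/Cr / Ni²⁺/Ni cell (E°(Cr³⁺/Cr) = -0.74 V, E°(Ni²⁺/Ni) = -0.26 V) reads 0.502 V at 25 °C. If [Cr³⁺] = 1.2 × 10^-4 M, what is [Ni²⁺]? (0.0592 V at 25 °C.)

0.013 M

From the Nernst equation, log Q = n(E° − E)/0.0592 = 6(0.48 − 0.502)/0.0592 = -2.230, so Q = 0.00589.
With Q = [Cr³⁺]^2/[Ni²⁺]^3 and the known concentrations, [Ni²⁺]^3 in the denominator gives [Ni²⁺] = 0.013 M.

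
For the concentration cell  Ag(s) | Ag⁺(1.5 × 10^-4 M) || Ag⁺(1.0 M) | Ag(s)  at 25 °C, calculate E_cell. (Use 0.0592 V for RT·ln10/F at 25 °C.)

0.23 V

Both half-cells are Ag⁺/Ag, so E°_cell = 0. The concentrated side is the cathode; the cell reaction moves Ag⁺ from high to low concentration with n = 1.
Q = [Ag⁺]_dilute/[Ag⁺]_conc = 1.5 × 10^-4/1.0 = 1.5 × 10^-4.
E = 0 − (0.0592/1) log Q = −(0.0592/1)(-3.824) = 0.2264 V.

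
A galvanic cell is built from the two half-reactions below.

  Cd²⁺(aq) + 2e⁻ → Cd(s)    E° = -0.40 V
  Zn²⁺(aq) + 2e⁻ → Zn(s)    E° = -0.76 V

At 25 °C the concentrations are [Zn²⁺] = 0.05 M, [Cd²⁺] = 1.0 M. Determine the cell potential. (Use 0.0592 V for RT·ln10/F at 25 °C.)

The Cd²⁺/Cd couple has the higher reduction potential and acts as the cathode, so E°_cell = -0.40 − (-0.76) = 0.36 V.
Balancing electrons gives n = 2; the reaction quotient is Q = [Zn²⁺]/[Cd²⁺] = 0.0500.
At 25 °C, E = E° − (0.0592/n) log Q = 0.36 − (0.0592/2)(-1.301) = 0.360 + 0.039 = 0.399 V.

0.399 V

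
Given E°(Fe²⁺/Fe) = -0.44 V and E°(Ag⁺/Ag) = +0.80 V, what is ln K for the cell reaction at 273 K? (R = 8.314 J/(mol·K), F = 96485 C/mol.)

E°_cell = +0.80 − (-0.44) = 1.24 V, with n = 2 electrons transferred.
At equilibrium E = 0, so the Nernst equation gives ln K = nFE°/RT = (2)(96485)(1.24)/((8.314)(273)) = 105.42.

ln K = 105.4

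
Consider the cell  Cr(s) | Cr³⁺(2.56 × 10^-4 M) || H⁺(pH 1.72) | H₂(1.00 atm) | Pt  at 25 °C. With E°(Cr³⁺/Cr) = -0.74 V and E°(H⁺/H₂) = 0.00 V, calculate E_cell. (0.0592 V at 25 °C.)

0.71 V

The hydrogen couple is the cathode, so E°_cell = 0.74 V; n = 6.
[H⁺] = 10^(−1.72) = 0.019 M, and Q = [Cr³⁺]^2·P(H₂)^3 / [H⁺]^6 = 1370.
E = E° − (0.0592/6) log Q = 0.74 − (0.0592/6)(3.136) = 0.709 V.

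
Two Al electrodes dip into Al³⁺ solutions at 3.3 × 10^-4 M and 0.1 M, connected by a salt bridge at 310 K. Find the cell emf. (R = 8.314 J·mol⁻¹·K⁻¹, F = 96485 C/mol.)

0.051 V

Both half-cells are Al³⁺/Al, so E°_cell = 0. The concentrated side is the cathode; the cell reaction moves Al³⁺ from high to low concentration with n = 3.
Q = [Al³⁺]_dilute/[Al³⁺]_conc = 3.3 × 10^-4/0.1 = 0.00330.
E = 0 − (RT/nF) ln Q = −((8.314×310)/(3×96485))(-5.714) = 0.0509 V.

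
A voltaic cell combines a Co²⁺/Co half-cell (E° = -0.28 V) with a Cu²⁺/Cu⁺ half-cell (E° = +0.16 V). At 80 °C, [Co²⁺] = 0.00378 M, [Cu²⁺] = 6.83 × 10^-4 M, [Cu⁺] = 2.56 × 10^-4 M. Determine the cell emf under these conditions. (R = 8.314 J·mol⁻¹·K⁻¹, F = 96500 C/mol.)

The Cu²⁺/Cu⁺ couple has the higher reduction potential and acts as the cathode, so E°_cell = +0.16 − (-0.28) = 0.44 V.
Balancing electrons gives n = 2; the reaction quotient is Q = [Co²⁺]·[Cu⁺]^2/[Cu²⁺]^2 = 5.31 × 10^-4.
E = E° − (RT/nF) ln Q = 0.44 − (8.314×353)/(2×96500) × (-7.541) = 0.440 + 0.115 = 0.555 V.

0.555 V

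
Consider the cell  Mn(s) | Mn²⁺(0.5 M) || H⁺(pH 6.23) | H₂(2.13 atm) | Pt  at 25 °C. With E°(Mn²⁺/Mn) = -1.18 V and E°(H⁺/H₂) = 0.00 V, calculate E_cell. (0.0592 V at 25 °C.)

0.81 V

The hydrogen couple is the cathode, so E°_cell = 1.18 V; n = 2.
[H⁺] = 10^(−6.23) = 5.9 × 10^-7 M, and Q = [Mn²⁺]·P(H₂) / [H⁺]^2 = 3.07 × 10^12.
E = E° − (0.0592/2) log Q = 1.18 − (0.0592/2)(12.487) = 0.810 V.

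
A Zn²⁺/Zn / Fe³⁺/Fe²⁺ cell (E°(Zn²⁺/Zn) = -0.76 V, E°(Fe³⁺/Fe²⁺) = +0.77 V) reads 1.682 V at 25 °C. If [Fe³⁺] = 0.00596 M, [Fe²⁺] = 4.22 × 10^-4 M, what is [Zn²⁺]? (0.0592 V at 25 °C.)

From the Nernst equation, log Q = n(E° − E)/0.0592 = 2(1.53 − 1.682)/0.0592 = -5.135, so Q = 7.33 × 10^-6.
With Q = [Zn²⁺]·[Fe²⁺]^2/[Fe³⁺]^2 and the known concentrations, [Zn²⁺] in the numerator gives [Zn²⁺] = 0.0015 M.

0.0015 M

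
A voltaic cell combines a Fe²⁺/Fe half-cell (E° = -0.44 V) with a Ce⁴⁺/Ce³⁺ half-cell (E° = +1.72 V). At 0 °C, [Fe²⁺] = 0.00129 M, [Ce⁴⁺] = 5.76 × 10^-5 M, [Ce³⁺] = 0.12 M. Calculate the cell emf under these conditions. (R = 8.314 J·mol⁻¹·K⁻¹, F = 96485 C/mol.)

2.06 V

The Ce⁴⁺/Ce³⁺ couple has the higher reduction potential and acts as the cathode, so E°_cell = +1.72 − (-0.44) = 2.16 V.
Balancing electrons gives n = 2; the reaction quotient is Q = [Fe²⁺]·[Ce³⁺]^2/[Ce⁴⁺]^2 = 5600.
E = E° − (RT/nF) ln Q = 2.16 − (8.314×273)/(2×96485) × (8.630) = 2.160 − 0.102 = 2.058 V.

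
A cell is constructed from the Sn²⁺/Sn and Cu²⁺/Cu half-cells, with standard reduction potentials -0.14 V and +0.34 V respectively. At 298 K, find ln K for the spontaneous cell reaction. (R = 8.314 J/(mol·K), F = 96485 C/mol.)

ln K = 37.4

E°_cell = +0.34 − (-0.14) = 0.48 V, with n = 2 electrons transferred.
At equilibrium E = 0, so the Nernst equation gives ln K = nFE°/RT = (2)(96485)(0.48)/((8.314)(298)) = 37.39.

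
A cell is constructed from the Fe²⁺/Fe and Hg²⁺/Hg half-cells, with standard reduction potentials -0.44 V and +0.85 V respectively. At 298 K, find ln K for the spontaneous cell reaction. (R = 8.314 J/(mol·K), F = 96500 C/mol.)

ln K = 100.5

E°_cell = +0.85 − (-0.44) = 1.29 V, with n = 2 electrons transferred.
At equilibrium E = 0, so the Nernst equation gives ln K = nFE°/RT = (2)(96500)(1.29)/((8.314)(298)) = 100.49.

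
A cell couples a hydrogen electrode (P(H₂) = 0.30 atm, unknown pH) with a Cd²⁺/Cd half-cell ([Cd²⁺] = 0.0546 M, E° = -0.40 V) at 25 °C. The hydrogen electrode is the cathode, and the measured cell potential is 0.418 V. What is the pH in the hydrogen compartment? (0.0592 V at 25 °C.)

pH = 0.59

E°_cell = 0.40 V and n = 2.
log Q = n(E° − E)/0.0592 = 2×(0.40 − 0.418)/0.0592 = -0.608.
With Q = [Cd²⁺]·P(H₂) / [H⁺]^2, solving for [H⁺] gives log[H⁺] = -0.589, so pH = 0.59.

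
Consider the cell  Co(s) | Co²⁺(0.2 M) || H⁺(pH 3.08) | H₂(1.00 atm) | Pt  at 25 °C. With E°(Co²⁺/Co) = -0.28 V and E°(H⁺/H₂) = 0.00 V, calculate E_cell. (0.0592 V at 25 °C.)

The hydrogen couple is the cathode, so E°_cell = 0.28 V; n = 2.
[H⁺] = 10^(−3.08) = 8.3 × 10^-4 M, and Q = [Co²⁺]·P(H₂) / [H⁺]^2 = 2.89 × 10^5.
E = E° − (0.0592/2) log Q = 0.28 − (0.0592/2)(5.461) = 0.118 V.

0.12 V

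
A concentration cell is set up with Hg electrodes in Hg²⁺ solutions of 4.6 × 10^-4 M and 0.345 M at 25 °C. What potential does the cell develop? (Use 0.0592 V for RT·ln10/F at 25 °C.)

0.085 V

Both half-cells are Hg²⁺/Hg, so E°_cell = 0. The concentrated side is the cathode; the cell reaction moves Hg²⁺ from high to low concentration with n = 2.
Q = [Hg²⁺]_dilute/[Hg²⁺]_conc = 4.6 × 10^-4/0.345 = 0.00133.
E = 0 − (0.0592/2) log Q = −(0.0592/2)(-2.875) = 0.0851 V.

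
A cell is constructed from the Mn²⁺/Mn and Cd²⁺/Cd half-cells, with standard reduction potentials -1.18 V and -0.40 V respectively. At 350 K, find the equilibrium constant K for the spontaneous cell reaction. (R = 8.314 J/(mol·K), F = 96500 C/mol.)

E°_cell = -0.40 − (-1.18) = 0.78 V, with n = 2 electrons transferred.
At equilibrium E = 0, so the Nernst equation gives ln K = nFE°/RT = (2)(96500)(0.78)/((8.314)(350)) = 51.73.
K = e^51.73 = 2.9 × 10^22.

2.9 × 10^22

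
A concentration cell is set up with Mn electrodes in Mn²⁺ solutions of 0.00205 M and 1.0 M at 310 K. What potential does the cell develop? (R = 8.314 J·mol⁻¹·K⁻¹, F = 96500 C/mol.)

0.083 V

Both half-cells are Mn²⁺/Mn, so E°_cell = 0. The concentrated side is the cathode; the cell reaction moves Mn²⁺ from high to low concentration with n = 2.
Q = [Mn²⁺]_dilute/[Mn²⁺]_conc = 0.00205/1.0 = 0.00205.
E = 0 − (RT/nF) ln Q = −((8.314×310)/(2×96500))(-6.190) = 0.0827 V.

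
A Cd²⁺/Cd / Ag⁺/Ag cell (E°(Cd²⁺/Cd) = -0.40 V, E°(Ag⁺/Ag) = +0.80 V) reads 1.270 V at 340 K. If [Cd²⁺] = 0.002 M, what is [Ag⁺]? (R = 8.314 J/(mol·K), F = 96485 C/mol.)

0.49 M

From the Nernst equation, ln Q = nF(E° − E)/RT = 2×96485×(1.20 − 1.270)/(8.314×340) = -4.779, so Q = 0.00841.
With Q = [Cd²⁺]/[Ag⁺]^2 and the known concentrations, [Ag⁺]^2 in the denominator gives [Ag⁺] = 0.49 M.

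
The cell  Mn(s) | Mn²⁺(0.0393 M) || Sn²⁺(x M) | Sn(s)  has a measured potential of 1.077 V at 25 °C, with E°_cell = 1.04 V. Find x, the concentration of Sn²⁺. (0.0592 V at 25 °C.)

From the Nernst equation, log Q = n(E° − E)/0.0592 = 2(1.04 − 1.077)/0.0592 = -1.250, so Q = 0.0562.
With Q = [Mn²⁺]/[Sn²⁺] and the known concentrations, [Sn²⁺] in the denominator gives [Sn²⁺] = 0.7 M.

0.7 M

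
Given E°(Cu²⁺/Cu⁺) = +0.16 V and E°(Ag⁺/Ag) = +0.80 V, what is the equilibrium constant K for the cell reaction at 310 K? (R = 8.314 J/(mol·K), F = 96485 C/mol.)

E°_cell = +0.80 − (+0.16) = 0.64 V, with n = 1 electron transferred.
At equilibrium E = 0, so the Nernst equation gives ln K = nFE°/RT = (1)(96485)(0.64)/((8.314)(310)) = 23.96.
K = e^23.96 = 2.5 × 10^10.

2.5 × 10^10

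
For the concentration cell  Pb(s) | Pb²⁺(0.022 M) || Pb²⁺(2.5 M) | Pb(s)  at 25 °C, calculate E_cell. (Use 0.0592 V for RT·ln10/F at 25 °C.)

0.061 V

Both half-cells are Pb²⁺/Pb, so E°_cell = 0. The concentrated side is the cathode; the cell reaction moves Pb²⁺ from high to low concentration with n = 2.
Q = [Pb²⁺]_dilute/[Pb²⁺]_conc = 0.022/2.5 = 0.00880.
E = 0 − (0.0592/2) log Q = −(0.0592/2)(-2.056) = 0.0609 V.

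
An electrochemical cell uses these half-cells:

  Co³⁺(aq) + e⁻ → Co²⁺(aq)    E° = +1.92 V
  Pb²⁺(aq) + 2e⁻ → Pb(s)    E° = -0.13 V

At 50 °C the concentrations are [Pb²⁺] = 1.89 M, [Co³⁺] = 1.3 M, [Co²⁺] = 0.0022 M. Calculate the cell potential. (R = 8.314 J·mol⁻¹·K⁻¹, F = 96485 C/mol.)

2.22 V

The Co³⁺/Co²⁺ couple has the higher reduction potential and acts as the cathode, so E°_cell = +1.92 − (-0.13) = 2.05 V.
Balancing electrons gives n = 2; the reaction quotient is Q = [Pb²⁺]·[Co²⁺]^2/[Co³⁺]^2 = 5.41 × 10^-6.
E = E° − (RT/nF) ln Q = 2.05 − (8.314×323)/(2×96485) × (-12.127) = 2.050 + 0.169 = 2.219 V.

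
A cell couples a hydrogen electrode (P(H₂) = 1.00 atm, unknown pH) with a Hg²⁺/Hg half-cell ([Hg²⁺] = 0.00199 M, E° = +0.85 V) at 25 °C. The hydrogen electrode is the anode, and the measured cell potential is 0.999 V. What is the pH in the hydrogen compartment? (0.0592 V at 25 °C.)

pH = 3.87

E°_cell = 0.85 V and n = 2.
log Q = n(E° − E)/0.0592 = 2×(0.85 − 0.999)/0.0592 = -5.034.
With Q = [H⁺]^2 / ([Hg²⁺]·P(H₂)), solving for [H⁺] gives log[H⁺] = -3.867, so pH = 3.87.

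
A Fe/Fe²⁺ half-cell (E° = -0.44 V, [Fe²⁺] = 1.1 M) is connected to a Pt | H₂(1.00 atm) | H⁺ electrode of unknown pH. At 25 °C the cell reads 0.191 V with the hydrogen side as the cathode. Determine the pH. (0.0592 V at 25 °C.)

pH = 4.19

E°_cell = 0.44 V and n = 2.
log Q = n(E° − E)/0.0592 = 2×(0.44 − 0.191)/0.0592 = 8.412.
With Q = [Fe²⁺]·P(H₂) / [H⁺]^2, solving for [H⁺] gives log[H⁺] = -4.185, so pH = 4.19.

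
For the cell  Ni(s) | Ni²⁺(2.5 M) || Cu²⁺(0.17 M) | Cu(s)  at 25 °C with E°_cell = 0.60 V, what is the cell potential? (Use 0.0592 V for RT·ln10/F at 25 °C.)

0.565 V

Balancing electrons gives n = 2; the reaction quotient is Q = [Ni²⁺]/[Cu²⁺] = 14.7.
At 25 °C, E = E° − (0.0592/n) log Q = 0.60 − (0.0592/2)(1.167) = 0.600 − 0.035 = 0.565 V.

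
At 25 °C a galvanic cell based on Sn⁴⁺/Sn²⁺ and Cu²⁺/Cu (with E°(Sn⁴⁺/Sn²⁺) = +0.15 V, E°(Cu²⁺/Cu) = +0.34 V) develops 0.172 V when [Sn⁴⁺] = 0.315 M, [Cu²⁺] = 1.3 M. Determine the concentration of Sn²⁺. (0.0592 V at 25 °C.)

From the Nernst equation, log Q = n(E° − E)/0.0592 = 2(0.19 − 0.172)/0.0592 = 0.608, so Q = 4.06.
With Q = [Sn⁴⁺]/([Sn²⁺]·[Cu²⁺]) and the known concentrations, [Sn²⁺] in the denominator gives [Sn²⁺] = 0.06 M.

0.06 M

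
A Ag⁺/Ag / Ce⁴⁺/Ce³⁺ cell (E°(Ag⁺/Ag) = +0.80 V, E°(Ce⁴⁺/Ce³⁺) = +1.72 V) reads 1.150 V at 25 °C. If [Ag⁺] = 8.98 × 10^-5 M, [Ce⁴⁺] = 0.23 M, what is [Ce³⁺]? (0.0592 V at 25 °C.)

0.33 M

From the Nernst equation, log Q = n(E° − E)/0.0592 = 1(0.92 − 1.150)/0.0592 = -3.885, so Q = 1.3 × 10^-4.
With Q = [Ag⁺]·[Ce³⁺]/[Ce⁴⁺] and the known concentrations, [Ce³⁺] in the numerator gives [Ce³⁺] = 0.33 M.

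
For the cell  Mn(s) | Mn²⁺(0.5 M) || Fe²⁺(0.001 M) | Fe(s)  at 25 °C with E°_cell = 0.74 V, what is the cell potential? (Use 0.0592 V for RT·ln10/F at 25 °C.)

0.660 V

Balancing electrons gives n = 2; the reaction quotient is Q = [Mn²⁺]/[Fe²⁺] = 500.
At 25 °C, E = E° − (0.0592/n) log Q = 0.74 − (0.0592/2)(2.699) = 0.740 − 0.080 = 0.660 V.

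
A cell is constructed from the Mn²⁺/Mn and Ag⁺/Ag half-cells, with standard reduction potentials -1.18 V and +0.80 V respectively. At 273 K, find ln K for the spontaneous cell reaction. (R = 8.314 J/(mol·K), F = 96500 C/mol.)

E°_cell = +0.80 − (-1.18) = 1.98 V, with n = 2 electrons transferred.
At equilibrium E = 0, so the Nernst equation gives ln K = nFE°/RT = (2)(96500)(1.98)/((8.314)(273)) = 168.36.

ln K = 168.4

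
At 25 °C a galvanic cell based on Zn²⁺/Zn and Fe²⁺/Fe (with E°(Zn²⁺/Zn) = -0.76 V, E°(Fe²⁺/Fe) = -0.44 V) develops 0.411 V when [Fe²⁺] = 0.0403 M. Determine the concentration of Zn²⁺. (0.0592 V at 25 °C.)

3.4 × 10^-5 M

From the Nernst equation, log Q = n(E° − E)/0.0592 = 2(0.32 − 0.411)/0.0592 = -3.074, so Q = 8.43 × 10^-4.
With Q = [Zn²⁺]/[Fe²⁺] and the known concentrations, [Zn²⁺] in the numerator gives [Zn²⁺] = 3.4 × 10^-5 M.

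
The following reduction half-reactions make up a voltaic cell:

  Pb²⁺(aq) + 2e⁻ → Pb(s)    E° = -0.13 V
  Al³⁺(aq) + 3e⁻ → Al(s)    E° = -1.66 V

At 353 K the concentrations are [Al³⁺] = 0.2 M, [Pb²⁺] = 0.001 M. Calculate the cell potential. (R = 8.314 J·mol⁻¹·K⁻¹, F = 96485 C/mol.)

The Pb²⁺/Pb couple has the higher reduction potential and acts as the cathode, so E°_cell = -0.13 − (-1.66) = 1.53 V.
Balancing electrons gives n = 6; the reaction quotient is Q = [Al³⁺]^2/[Pb²⁺]^3 = 4 × 10^7.
E = E° − (RT/nF) ln Q = 1.53 − (8.314×353)/(6×96485) × (17.504) = 1.530 − 0.089 = 1.441 V.

1.44 V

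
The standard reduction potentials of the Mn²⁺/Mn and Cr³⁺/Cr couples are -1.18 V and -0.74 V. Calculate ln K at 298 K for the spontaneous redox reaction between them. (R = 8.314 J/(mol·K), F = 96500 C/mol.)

E°_cell = -0.74 − (-1.18) = 0.44 V, with n = 6 electrons transferred.
At equilibrium E = 0, so the Nernst equation gives ln K = nFE°/RT = (6)(96500)(0.44)/((8.314)(298)) = 102.83.

ln K = 102.8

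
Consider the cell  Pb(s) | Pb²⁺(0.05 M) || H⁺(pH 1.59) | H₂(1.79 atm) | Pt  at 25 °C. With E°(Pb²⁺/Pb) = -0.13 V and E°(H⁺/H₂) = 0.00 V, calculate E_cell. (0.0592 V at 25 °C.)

The hydrogen couple is the cathode, so E°_cell = 0.13 V; n = 2.
[H⁺] = 10^(−1.59) = 0.026 M, and Q = [Pb²⁺]·P(H₂) / [H⁺]^2 = 135.
E = E° − (0.0592/2) log Q = 0.13 − (0.0592/2)(2.132) = 0.067 V.

0.067 V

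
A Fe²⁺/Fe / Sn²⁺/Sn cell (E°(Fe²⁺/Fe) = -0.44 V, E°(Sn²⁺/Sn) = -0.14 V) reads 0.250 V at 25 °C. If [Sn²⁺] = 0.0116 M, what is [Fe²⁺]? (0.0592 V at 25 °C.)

From the Nernst equation, log Q = n(E° − E)/0.0592 = 2(0.30 − 0.250)/0.0592 = 1.689, so Q = 48.9.
With Q = [Fe²⁺]/[Sn²⁺] and the known concentrations, [Fe²⁺] in the numerator gives [Fe²⁺] = 0.57 M.

0.57 M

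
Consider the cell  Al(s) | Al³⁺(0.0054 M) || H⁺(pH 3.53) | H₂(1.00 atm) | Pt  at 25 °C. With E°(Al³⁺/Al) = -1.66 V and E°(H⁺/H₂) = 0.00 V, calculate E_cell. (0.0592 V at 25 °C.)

The hydrogen couple is the cathode, so E°_cell = 1.66 V; n = 6.
[H⁺] = 10^(−3.53) = 3 × 10^-4 M, and Q = [Al³⁺]^2·P(H₂)^3 / [H⁺]^6 = 4.41 × 10^16.
E = E° − (0.0592/6) log Q = 1.66 − (0.0592/6)(16.645) = 1.496 V.

1.50 V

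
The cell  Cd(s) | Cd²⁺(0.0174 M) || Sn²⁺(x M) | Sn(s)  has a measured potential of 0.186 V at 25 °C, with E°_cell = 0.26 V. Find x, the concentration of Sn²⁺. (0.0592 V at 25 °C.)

5.5 × 10^-5 M

From the Nernst equation, log Q = n(E° − E)/0.0592 = 2(0.26 − 0.186)/0.0592 = 2.500, so Q = 316.
With Q = [Cd²⁺]/[Sn²⁺] and the known concentrations, [Sn²⁺] in the denominator gives [Sn²⁺] = 5.5 × 10^-5 M.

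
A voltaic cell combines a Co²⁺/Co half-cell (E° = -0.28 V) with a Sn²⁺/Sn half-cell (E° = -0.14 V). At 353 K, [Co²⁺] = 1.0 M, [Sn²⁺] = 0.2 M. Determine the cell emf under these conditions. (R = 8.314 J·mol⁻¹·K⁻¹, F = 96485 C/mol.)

0.116 V

The Sn²⁺/Sn couple has the higher reduction potential and acts as the cathode, so E°_cell = -0.14 − (-0.28) = 0.14 V.
Balancing electrons gives n = 2; the reaction quotient is Q = [Co²⁺]/[Sn²⁺] = 5.00.
E = E° − (RT/nF) ln Q = 0.14 − (8.314×353)/(2×96485) × (1.609) = 0.140 − 0.024 = 0.116 V.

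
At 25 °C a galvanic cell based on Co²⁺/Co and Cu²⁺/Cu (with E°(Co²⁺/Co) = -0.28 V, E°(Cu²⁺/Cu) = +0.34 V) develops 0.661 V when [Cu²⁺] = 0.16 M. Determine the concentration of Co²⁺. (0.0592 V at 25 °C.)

From the Nernst equation, log Q = n(E° − E)/0.0592 = 2(0.62 − 0.661)/0.0592 = -1.385, so Q = 0.0412.
With Q = [Co²⁺]/[Cu²⁺] and the known concentrations, [Co²⁺] in the numerator gives [Co²⁺] = 0.0066 M.

0.0066 M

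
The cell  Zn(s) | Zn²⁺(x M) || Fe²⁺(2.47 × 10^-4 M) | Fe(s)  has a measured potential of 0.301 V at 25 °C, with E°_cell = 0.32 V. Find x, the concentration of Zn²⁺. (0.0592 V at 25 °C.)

From the Nernst equation, log Q = n(E° − E)/0.0592 = 2(0.32 − 0.301)/0.0592 = 0.642, so Q = 4.38.
With Q = [Zn²⁺]/[Fe²⁺] and the known concentrations, [Zn²⁺] in the numerator gives [Zn²⁺] = 0.0011 M.

0.0011 M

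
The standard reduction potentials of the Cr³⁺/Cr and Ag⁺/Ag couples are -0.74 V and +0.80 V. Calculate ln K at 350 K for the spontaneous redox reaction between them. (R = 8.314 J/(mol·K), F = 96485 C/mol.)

E°_cell = +0.80 − (-0.74) = 1.54 V, with n = 3 electrons transferred.
At equilibrium E = 0, so the Nernst equation gives ln K = nFE°/RT = (3)(96485)(1.54)/((8.314)(350)) = 153.19.

ln K = 153.2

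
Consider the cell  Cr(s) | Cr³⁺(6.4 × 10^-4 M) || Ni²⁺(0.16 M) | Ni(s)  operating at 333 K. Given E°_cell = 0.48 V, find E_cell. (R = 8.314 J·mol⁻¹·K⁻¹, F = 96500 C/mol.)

Balancing electrons gives n = 6; the reaction quotient is Q = [Cr³⁺]^2/[Ni²⁺]^3 = 1 × 10^-4.
E = E° − (RT/nF) ln Q = 0.48 − (8.314×333)/(6×96500) × (-9.210) = 0.480 + 0.044 = 0.524 V.

0.524 V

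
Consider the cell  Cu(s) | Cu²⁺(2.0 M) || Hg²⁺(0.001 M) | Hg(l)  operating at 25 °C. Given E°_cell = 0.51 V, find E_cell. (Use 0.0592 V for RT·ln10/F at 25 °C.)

Balancing electrons gives n = 2; the reaction quotient is Q = [Cu²⁺]/[Hg²⁺] = 2000.
At 25 °C, E = E° − (0.0592/n) log Q = 0.51 − (0.0592/2)(3.301) = 0.510 − 0.098 = 0.412 V.

0.412 V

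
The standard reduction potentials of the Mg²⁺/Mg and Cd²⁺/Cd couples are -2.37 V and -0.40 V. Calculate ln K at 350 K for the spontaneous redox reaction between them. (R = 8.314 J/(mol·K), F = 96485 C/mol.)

E°_cell = -0.40 − (-2.37) = 1.97 V, with n = 2 electrons transferred.
At equilibrium E = 0, so the Nernst equation gives ln K = nFE°/RT = (2)(96485)(1.97)/((8.314)(350)) = 130.64.

ln K = 130.6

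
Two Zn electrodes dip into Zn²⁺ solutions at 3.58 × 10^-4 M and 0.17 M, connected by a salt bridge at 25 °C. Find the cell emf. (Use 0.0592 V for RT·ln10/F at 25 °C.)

Both half-cells are Zn²⁺/Zn, so E°_cell = 0. The concentrated side is the cathode; the cell reaction moves Zn²⁺ from high to low concentration with n = 2.
Q = [Zn²⁺]_dilute/[Zn²⁺]_conc = 3.58 × 10^-4/0.17 = 0.00211.
E = 0 − (0.0592/2) log Q = −(0.0592/2)(-2.677) = 0.0792 V.

0.079 V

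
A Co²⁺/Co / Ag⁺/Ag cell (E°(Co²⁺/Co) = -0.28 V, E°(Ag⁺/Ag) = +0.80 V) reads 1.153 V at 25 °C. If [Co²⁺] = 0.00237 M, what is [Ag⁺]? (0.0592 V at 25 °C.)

0.83 M

From the Nernst equation, log Q = n(E° − E)/0.0592 = 2(1.08 − 1.153)/0.0592 = -2.466, so Q = 0.00342.
With Q = [Co²⁺]/[Ag⁺]^2 and the known concentrations, [Ag⁺]^2 in the denominator gives [Ag⁺] = 0.83 M.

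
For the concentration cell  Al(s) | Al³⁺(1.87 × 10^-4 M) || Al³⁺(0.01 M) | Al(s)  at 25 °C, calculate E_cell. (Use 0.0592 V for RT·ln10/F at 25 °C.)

0.034 V

Both half-cells are Al³⁺/Al, so E°_cell = 0. The concentrated side is the cathode; the cell reaction moves Al³⁺ from high to low concentration with n = 3.
Q = [Al³⁺]_dilute/[Al³⁺]_conc = 1.87 × 10^-4/0.01 = 0.0187.
E = 0 − (0.0592/3) log Q = −(0.0592/3)(-1.728) = 0.0341 V.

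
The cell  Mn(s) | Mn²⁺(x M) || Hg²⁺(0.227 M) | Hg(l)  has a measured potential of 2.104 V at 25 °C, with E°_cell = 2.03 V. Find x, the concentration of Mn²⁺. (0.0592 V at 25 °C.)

From the Nernst equation, log Q = n(E° − E)/0.0592 = 2(2.03 − 2.104)/0.0592 = -2.500, so Q = 0.00316.
With Q = [Mn²⁺]/[Hg²⁺] and the known concentrations, [Mn²⁺] in the numerator gives [Mn²⁺] = 7.2 × 10^-4 M.

7.2 × 10^-4 M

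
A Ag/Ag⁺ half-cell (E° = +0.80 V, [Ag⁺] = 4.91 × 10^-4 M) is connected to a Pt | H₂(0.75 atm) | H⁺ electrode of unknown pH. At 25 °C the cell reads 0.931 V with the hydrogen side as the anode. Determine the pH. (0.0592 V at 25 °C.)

E°_cell = 0.80 V and n = 2.
log Q = n(E° − E)/0.0592 = 2×(0.80 − 0.931)/0.0592 = -4.426.
With Q = [H⁺]^2 / ([Ag⁺]^2·P(H₂)), solving for [H⁺] gives log[H⁺] = -5.584, so pH = 5.58.

pH = 5.58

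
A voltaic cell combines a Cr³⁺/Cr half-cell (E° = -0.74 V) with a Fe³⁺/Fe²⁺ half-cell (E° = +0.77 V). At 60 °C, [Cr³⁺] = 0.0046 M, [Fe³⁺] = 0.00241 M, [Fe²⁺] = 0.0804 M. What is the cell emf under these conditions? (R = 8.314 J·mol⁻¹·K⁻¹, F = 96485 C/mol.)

The Fe³⁺/Fe²⁺ couple has the higher reduction potential and acts as the cathode, so E°_cell = +0.77 − (-0.74) = 1.51 V.
Balancing electrons gives n = 3; the reaction quotient is Q = [Cr³⁺]·[Fe²⁺]^3/[Fe³⁺]^3 = 171.
E = E° − (RT/nF) ln Q = 1.51 − (8.314×333)/(3×96485) × (5.140) = 1.510 − 0.049 = 1.461 V.

1.46 V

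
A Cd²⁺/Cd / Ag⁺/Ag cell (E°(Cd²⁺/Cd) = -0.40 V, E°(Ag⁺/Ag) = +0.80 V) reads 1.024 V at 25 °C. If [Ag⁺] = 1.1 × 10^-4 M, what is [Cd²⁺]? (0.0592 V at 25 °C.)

0.011 M

From the Nernst equation, log Q = n(E° − E)/0.0592 = 2(1.20 − 1.024)/0.0592 = 5.946, so Q = 8.83 × 10^5.
With Q = [Cd²⁺]/[Ag⁺]^2 and the known concentrations, [Cd²⁺] in the numerator gives [Cd²⁺] = 0.011 M.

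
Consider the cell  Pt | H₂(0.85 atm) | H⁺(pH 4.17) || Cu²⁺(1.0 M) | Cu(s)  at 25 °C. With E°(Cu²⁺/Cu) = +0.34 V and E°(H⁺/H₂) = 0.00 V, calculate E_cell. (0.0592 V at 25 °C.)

0.58 V

The Cu²⁺/Cu couple is the cathode, so E°_cell = 0.34 V; n = 2.
[H⁺] = 10^(−4.17) = 6.8 × 10^-5 M, and Q = [H⁺]^2 / ([Cu²⁺]·P(H₂)) = 5.38 × 10^-9.
E = E° − (0.0592/2) log Q = 0.34 − (0.0592/2)(-8.269) = 0.585 V.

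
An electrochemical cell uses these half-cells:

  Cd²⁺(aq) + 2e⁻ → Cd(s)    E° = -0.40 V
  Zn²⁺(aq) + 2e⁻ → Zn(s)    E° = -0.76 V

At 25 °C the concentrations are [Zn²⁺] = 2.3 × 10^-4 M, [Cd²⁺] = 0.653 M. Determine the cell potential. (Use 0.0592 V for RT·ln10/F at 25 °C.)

0.462 V

The Cd²⁺/Cd couple has the higher reduction potential and acts as the cathode, so E°_cell = -0.40 − (-0.76) = 0.36 V.
Balancing electrons gives n = 2; the reaction quotient is Q = [Zn²⁺]/[Cd²⁺] = 3.52 × 10^-4.
At 25 °C, E = E° − (0.0592/n) log Q = 0.36 − (0.0592/2)(-3.453) = 0.360 + 0.102 = 0.462 V.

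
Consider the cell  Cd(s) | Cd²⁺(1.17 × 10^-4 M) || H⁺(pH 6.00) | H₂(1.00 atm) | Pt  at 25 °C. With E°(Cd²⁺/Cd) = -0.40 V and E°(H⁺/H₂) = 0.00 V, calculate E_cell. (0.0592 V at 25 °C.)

0.16 V

The hydrogen couple is the cathode, so E°_cell = 0.40 V; n = 2.
[H⁺] = 10^(−6.00) = 1 × 10^-6 M, and Q = [Cd²⁺]·P(H₂) / [H⁺]^2 = 1.17 × 10^8.
E = E° − (0.0592/2) log Q = 0.40 − (0.0592/2)(8.068) = 0.161 V.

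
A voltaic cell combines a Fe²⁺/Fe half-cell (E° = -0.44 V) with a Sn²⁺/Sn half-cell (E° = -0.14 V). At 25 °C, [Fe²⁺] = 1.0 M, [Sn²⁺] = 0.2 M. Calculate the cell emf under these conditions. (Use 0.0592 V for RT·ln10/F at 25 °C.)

0.279 V

The Sn²⁺/Sn couple has the higher reduction potential and acts as the cathode, so E°_cell = -0.14 − (-0.44) = 0.30 V.
Balancing electrons gives n = 2; the reaction quotient is Q = [Fe²⁺]/[Sn²⁺] = 5.00.
At 25 °C, E = E° − (0.0592/n) log Q = 0.30 − (0.0592/2)(0.699) = 0.300 − 0.021 = 0.279 V.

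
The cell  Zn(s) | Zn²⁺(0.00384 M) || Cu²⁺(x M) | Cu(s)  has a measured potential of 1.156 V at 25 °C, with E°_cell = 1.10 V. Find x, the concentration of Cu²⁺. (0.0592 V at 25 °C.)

0.3 M

From the Nernst equation, log Q = n(E° − E)/0.0592 = 2(1.10 − 1.156)/0.0592 = -1.892, so Q = 0.0128.
With Q = [Zn²⁺]/[Cu²⁺] and the known concentrations, [Cu²⁺] in the denominator gives [Cu²⁺] = 0.3 M.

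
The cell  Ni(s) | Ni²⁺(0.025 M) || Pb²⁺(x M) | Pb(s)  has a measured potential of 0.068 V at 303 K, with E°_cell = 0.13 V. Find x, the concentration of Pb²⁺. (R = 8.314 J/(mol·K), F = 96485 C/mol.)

From the Nernst equation, ln Q = nF(E° − E)/RT = 2×96485×(0.13 − 0.068)/(8.314×303) = 4.749, so Q = 116.
With Q = [Ni²⁺]/[Pb²⁺] and the known concentrations, [Pb²⁺] in the denominator gives [Pb²⁺] = 2.2 × 10^-4 M.

2.2 × 10^-4 M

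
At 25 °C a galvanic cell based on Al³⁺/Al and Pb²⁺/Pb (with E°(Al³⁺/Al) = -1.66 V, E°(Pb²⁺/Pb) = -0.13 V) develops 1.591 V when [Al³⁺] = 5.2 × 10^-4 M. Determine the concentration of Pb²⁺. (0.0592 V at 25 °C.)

0.74 M

From the Nernst equation, log Q = n(E° − E)/0.0592 = 6(1.53 − 1.591)/0.0592 = -6.182, so Q = 6.57 × 10^-7.
With Q = [Al³⁺]^2/[Pb²⁺]^3 and the known concentrations, [Pb²⁺]^3 in the denominator gives [Pb²⁺] = 0.74 M.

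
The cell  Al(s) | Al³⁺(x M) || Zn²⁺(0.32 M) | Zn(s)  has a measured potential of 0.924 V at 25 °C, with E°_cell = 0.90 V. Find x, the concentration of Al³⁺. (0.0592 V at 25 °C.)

0.011 M

From the Nernst equation, log Q = n(E° − E)/0.0592 = 6(0.90 − 0.924)/0.0592 = -2.432, so Q = 0.00369.
With Q = [Al³⁺]^2/[Zn²⁺]^3 and the known concentrations, [Al³⁺]^2 in the numerator gives [Al³⁺] = 0.011 M.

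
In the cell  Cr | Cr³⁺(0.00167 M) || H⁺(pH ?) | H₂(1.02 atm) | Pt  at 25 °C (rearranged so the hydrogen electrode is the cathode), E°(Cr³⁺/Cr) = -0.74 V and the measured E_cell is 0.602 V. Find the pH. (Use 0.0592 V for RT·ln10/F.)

pH = 3.25

E°_cell = 0.74 V and n = 6.
log Q = n(E° − E)/0.0592 = 6×(0.74 − 0.602)/0.0592 = 13.986.
With Q = [Cr³⁺]^2·P(H₂)^3 / [H⁺]^6, solving for [H⁺] gives log[H⁺] = -3.253, so pH = 3.25.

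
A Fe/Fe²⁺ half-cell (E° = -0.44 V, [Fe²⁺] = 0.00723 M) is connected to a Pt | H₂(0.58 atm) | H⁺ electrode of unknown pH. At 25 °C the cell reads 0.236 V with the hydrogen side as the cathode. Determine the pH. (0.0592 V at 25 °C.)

E°_cell = 0.44 V and n = 2.
log Q = n(E° − E)/0.0592 = 2×(0.44 − 0.236)/0.0592 = 6.892.
With Q = [Fe²⁺]·P(H₂) / [H⁺]^2, solving for [H⁺] gives log[H⁺] = -4.635, so pH = 4.63.

pH = 4.63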